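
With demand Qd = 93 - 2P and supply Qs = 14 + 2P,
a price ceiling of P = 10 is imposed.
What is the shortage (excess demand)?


At P = 10:
Qd = 93 - 2*10 = 73
Qs = 14 + 2*10 = 34
Shortage = Qd - Qs = 73 - 34 = 39

39


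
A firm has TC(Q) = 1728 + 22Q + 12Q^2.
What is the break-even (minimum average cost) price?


AC(Q) = 1728/Q + 22 + 12Q
To minimize: dAC/dQ = -1728/Q^2 + 12 = 0
Q^2 = 1728/12 = 144
Q* = 12
Min AC = 1728/12 + 22 + 12*12
Min AC = 144 + 22 + 144 = 310

310


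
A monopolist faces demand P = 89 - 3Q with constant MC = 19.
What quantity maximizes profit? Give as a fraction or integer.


TR = P*Q = (89 - 3Q)Q = 89Q - 3Q^2
MR = dTR/dQ = 89 - 6Q
Set MR = MC:
89 - 6Q = 19
70 = 6Q
Q* = 70/6 = 35/3

35/3


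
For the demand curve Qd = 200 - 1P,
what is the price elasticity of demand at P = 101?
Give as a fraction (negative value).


dQ/dP = -1
At P = 101: Q = 200 - 1*101 = 99
E = (dQ/dP)(P/Q) = (-1)(101/99) = -101/99

-101/99


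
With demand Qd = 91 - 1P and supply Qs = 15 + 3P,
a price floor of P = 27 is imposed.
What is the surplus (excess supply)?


At P = 27:
Qd = 91 - 1*27 = 64
Qs = 15 + 3*27 = 96
Surplus = Qs - Qd = 96 - 64 = 32

32


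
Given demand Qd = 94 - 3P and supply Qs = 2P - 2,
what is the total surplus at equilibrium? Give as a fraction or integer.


Find equilibrium: 94 - 3P = 2P - 2
94 + 2 = 5P
P* = 96/5 = 96/5
Q* = 2*96/5 - 2 = 182/5
Inverse demand: P = 94/3 - Q/3, so P_max = 94/3
Inverse supply: P = 1 + Q/2, so P_min = 1
CS = (1/2) * 182/5 * (94/3 - 96/5) = 16562/75
PS = (1/2) * 182/5 * (96/5 - 1) = 8281/25
TS = CS + PS = 16562/75 + 8281/25 = 8281/15

8281/15


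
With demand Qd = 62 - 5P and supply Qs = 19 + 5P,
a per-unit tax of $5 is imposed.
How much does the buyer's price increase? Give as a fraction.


With a per-unit tax, the buyer's price increase depends on relative slopes.
Supply slope: d = 5, Demand slope: b = 5
Buyer's price increase = d * tax / (b + d)
= 5 * 5 / (5 + 5)
= 25 / 10 = 5/2

5/2


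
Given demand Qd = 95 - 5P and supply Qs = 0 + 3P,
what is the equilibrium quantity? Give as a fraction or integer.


First find equilibrium price:
95 - 5P = 0 + 3P
P* = 95/8 = 95/8
Then substitute into demand:
Q* = 95 - 5 * 95/8 = 285/8

285/8


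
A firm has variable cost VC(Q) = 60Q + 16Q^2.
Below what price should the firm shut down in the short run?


AVC(Q) = VC(Q)/Q = 60 + 16Q
AVC is increasing in Q, so minimum AVC is at Q -> 0+.
Min AVC = 60
The firm should shut down if P < 60.

60


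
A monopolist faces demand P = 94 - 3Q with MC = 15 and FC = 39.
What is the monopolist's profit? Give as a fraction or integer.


MR = MC: 94 - 6Q = 15
Q* = 79/6
P* = 94 - 3*79/6 = 109/2
Profit = (P* - MC)*Q* - FC
= (109/2 - 15)*79/6 - 39
= 79/2*79/6 - 39
= 6241/12 - 39 = 5773/12

5773/12


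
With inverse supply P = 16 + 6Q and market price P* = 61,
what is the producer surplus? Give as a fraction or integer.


Minimum supply price (at Q=0): P_min = 16
Quantity supplied at P* = 61:
Q* = (61 - 16)/6 = 15/2
PS = (1/2) * Q* * (P* - P_min)
PS = (1/2) * 15/2 * (61 - 16)
PS = (1/2) * 15/2 * 45 = 675/4

675/4


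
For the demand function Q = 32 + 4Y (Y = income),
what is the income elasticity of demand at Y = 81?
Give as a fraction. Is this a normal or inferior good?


dQ/dY = 4
At Y = 81: Q = 32 + 4*81 = 356
Ey = (dQ/dY)(Y/Q) = 4 * 81 / 356 = 81/89
Since Ey > 0, this is a normal good.

81/89 (normal good)


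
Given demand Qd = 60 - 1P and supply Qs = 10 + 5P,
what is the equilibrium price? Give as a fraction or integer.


At equilibrium, Qd = Qs.
60 - 1P = 10 + 5P
60 - 10 = 1P + 5P
50 = 6P
P* = 50/6 = 25/3

25/3


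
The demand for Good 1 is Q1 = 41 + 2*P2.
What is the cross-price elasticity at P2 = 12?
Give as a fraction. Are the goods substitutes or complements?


dQ1/dP2 = 2
At P2 = 12: Q1 = 41 + 2*12 = 65
Exy = (dQ1/dP2)(P2/Q1) = 2 * 12 / 65 = 24/65
Since Exy > 0, the goods are substitutes.

24/65 (substitutes)


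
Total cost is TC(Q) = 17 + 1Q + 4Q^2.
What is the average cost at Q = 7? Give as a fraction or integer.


TC(7) = 17 + 1*7 + 4*7^2
TC(7) = 17 + 7 + 196 = 220
AC = TC/Q = 220/7 = 220/7

220/7


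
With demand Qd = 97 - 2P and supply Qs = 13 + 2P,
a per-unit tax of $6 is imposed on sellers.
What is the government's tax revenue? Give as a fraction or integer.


With tax on sellers, new supply: Qs' = 13 + 2(P - 6)
= 1 + 2P
New equilibrium quantity:
Q_new = 49
Tax revenue = tax * Q_new = 6 * 49 = 294

294


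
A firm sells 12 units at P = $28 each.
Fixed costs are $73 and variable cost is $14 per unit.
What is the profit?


Total Revenue = P * Q = 28 * 12 = $336
Total Cost = FC + VC*Q = 73 + 14*12 = $241
Profit = TR - TC = 336 - 241 = $95

$95


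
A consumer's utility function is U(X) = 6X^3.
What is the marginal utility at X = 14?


MU = dU/dX = 6*3*X^(3-1)
MU = 18*X^2
At X = 14:
MU = 18 * 14^2
MU = 18 * 196 = 3528

3528


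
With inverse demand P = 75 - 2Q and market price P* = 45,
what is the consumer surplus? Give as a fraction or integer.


Maximum willingness to pay (at Q=0): P_max = 75
Quantity demanded at P* = 45:
Q* = (75 - 45)/2 = 15
CS = (1/2) * Q* * (P_max - P*)
CS = (1/2) * 15 * (75 - 45)
CS = (1/2) * 15 * 30 = 225

225


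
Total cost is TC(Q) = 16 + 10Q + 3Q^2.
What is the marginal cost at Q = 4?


MC = dTC/dQ = 10 + 2*3*Q
At Q = 4:
MC = 10 + 6*4
MC = 10 + 24 = 34

34


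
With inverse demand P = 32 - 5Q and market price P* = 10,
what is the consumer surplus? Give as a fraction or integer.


Maximum willingness to pay (at Q=0): P_max = 32
Quantity demanded at P* = 10:
Q* = (32 - 10)/5 = 22/5
CS = (1/2) * Q* * (P_max - P*)
CS = (1/2) * 22/5 * (32 - 10)
CS = (1/2) * 22/5 * 22 = 242/5

242/5


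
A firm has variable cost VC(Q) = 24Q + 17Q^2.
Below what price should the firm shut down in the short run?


AVC(Q) = VC(Q)/Q = 24 + 17Q
AVC is increasing in Q, so minimum AVC is at Q -> 0+.
Min AVC = 24
The firm should shut down if P < 24.

24


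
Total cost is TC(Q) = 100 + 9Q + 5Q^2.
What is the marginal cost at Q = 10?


MC = dTC/dQ = 9 + 2*5*Q
At Q = 10:
MC = 9 + 10*10
MC = 9 + 100 = 109

109


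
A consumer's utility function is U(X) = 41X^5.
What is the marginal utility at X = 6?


MU = dU/dX = 41*5*X^(5-1)
MU = 205*X^4
At X = 6:
MU = 205 * 6^4
MU = 205 * 1296 = 265680

265680


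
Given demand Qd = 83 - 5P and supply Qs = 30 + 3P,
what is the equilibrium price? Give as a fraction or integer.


At equilibrium, Qd = Qs.
83 - 5P = 30 + 3P
83 - 30 = 5P + 3P
53 = 8P
P* = 53/8 = 53/8

53/8


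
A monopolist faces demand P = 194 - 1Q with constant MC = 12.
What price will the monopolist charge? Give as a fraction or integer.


MR = 194 - 2Q
Set MR = MC: 194 - 2Q = 12
Q* = 91
Substitute into demand:
P* = 194 - 1*91 = 103

103


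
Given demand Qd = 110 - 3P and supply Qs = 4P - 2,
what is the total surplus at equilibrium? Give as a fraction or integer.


Find equilibrium: 110 - 3P = 4P - 2
110 + 2 = 7P
P* = 112/7 = 16
Q* = 4*16 - 2 = 62
Inverse demand: P = 110/3 - Q/3, so P_max = 110/3
Inverse supply: P = 1/2 + Q/4, so P_min = 1/2
CS = (1/2) * 62 * (110/3 - 16) = 1922/3
PS = (1/2) * 62 * (16 - 1/2) = 961/2
TS = CS + PS = 1922/3 + 961/2 = 6727/6

6727/6


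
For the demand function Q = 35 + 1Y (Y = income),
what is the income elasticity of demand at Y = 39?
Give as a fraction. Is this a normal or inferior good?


dQ/dY = 1
At Y = 39: Q = 35 + 1*39 = 74
Ey = (dQ/dY)(Y/Q) = 1 * 39 / 74 = 39/74
Since Ey > 0, this is a normal good.

39/74 (normal good)


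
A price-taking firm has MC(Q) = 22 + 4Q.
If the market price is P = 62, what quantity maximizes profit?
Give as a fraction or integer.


In perfect competition, profit is maximized where P = MC.
62 = 22 + 4Q
40 = 4Q
Q* = 40/4 = 10

10


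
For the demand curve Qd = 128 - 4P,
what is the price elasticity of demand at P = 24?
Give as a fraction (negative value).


dQ/dP = -4
At P = 24: Q = 128 - 4*24 = 32
E = (dQ/dP)(P/Q) = (-4)(24/32) = -3

-3


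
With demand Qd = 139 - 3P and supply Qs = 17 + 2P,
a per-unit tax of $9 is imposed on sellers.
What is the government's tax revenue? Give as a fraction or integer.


With tax on sellers, new supply: Qs' = 17 + 2(P - 9)
= 2P - 1
New equilibrium quantity:
Q_new = 55
Tax revenue = tax * Q_new = 9 * 55 = 495

495


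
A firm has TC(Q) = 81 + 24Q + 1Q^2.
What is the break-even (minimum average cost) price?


AC(Q) = 81/Q + 24 + 1Q
To minimize: dAC/dQ = -81/Q^2 + 1 = 0
Q^2 = 81/1 = 81
Q* = 9
Min AC = 81/9 + 24 + 1*9
Min AC = 9 + 24 + 9 = 42

42


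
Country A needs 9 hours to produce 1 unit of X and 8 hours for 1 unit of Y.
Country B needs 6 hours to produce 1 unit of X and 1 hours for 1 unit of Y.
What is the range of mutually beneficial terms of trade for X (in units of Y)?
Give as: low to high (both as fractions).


Opportunity cost of X for Country A = hours_X / hours_Y = 9/8 = 9/8 units of Y
Opportunity cost of X for Country B = hours_X / hours_Y = 6/1 = 6 units of Y
Terms of trade must be between the two opportunity costs.
Range: 9/8 to 6

9/8 to 6


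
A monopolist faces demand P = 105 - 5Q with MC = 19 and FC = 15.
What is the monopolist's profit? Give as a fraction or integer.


MR = MC: 105 - 10Q = 19
Q* = 43/5
P* = 105 - 5*43/5 = 62
Profit = (P* - MC)*Q* - FC
= (62 - 19)*43/5 - 15
= 43*43/5 - 15
= 1849/5 - 15 = 1774/5

1774/5


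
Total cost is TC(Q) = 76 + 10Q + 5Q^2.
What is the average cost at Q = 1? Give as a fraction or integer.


TC(1) = 76 + 10*1 + 5*1^2
TC(1) = 76 + 10 + 5 = 91
AC = TC/Q = 91/1 = 91

91


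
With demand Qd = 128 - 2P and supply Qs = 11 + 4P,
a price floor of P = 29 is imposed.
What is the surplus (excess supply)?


At P = 29:
Qd = 128 - 2*29 = 70
Qs = 11 + 4*29 = 127
Surplus = Qs - Qd = 127 - 70 = 57

57


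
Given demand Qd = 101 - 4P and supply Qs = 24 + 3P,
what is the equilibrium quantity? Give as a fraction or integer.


First find equilibrium price:
101 - 4P = 24 + 3P
P* = 77/7 = 11
Then substitute into demand:
Q* = 101 - 4 * 11 = 57

57


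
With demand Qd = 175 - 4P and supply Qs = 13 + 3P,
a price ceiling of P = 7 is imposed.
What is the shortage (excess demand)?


At P = 7:
Qd = 175 - 4*7 = 147
Qs = 13 + 3*7 = 34
Shortage = Qd - Qs = 147 - 34 = 113

113


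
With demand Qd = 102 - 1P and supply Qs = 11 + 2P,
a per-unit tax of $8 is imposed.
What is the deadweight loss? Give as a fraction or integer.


Pre-tax equilibrium quantity: Q* = 215/3
Post-tax equilibrium quantity: Q_tax = 199/3
Reduction in quantity: Q* - Q_tax = 16/3
DWL = (1/2) * tax * (Q* - Q_tax)
DWL = (1/2) * 8 * 16/3 = 64/3

64/3


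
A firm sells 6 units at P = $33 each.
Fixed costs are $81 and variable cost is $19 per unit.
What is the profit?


Total Revenue = P * Q = 33 * 6 = $198
Total Cost = FC + VC*Q = 81 + 19*6 = $195
Profit = TR - TC = 198 - 195 = $3

$3


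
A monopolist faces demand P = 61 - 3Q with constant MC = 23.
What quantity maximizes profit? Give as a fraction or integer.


TR = P*Q = (61 - 3Q)Q = 61Q - 3Q^2
MR = dTR/dQ = 61 - 6Q
Set MR = MC:
61 - 6Q = 23
38 = 6Q
Q* = 38/6 = 19/3

19/3


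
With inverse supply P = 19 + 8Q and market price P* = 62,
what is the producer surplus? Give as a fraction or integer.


Minimum supply price (at Q=0): P_min = 19
Quantity supplied at P* = 62:
Q* = (62 - 19)/8 = 43/8
PS = (1/2) * Q* * (P* - P_min)
PS = (1/2) * 43/8 * (62 - 19)
PS = (1/2) * 43/8 * 43 = 1849/16

1849/16


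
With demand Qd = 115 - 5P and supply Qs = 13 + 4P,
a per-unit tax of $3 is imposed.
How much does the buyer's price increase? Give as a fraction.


With a per-unit tax, the buyer's price increase depends on relative slopes.
Supply slope: d = 4, Demand slope: b = 5
Buyer's price increase = d * tax / (b + d)
= 4 * 3 / (5 + 4)
= 12 / 9 = 4/3

4/3


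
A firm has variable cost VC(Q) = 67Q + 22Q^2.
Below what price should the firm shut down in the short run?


AVC(Q) = VC(Q)/Q = 67 + 22Q
AVC is increasing in Q, so minimum AVC is at Q -> 0+.
Min AVC = 67
The firm should shut down if P < 67.

67


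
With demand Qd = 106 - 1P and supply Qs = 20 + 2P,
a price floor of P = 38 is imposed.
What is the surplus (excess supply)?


At P = 38:
Qd = 106 - 1*38 = 68
Qs = 20 + 2*38 = 96
Surplus = Qs - Qd = 96 - 68 = 28

28


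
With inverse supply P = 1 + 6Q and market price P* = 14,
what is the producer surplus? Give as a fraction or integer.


Minimum supply price (at Q=0): P_min = 1
Quantity supplied at P* = 14:
Q* = (14 - 1)/6 = 13/6
PS = (1/2) * Q* * (P* - P_min)
PS = (1/2) * 13/6 * (14 - 1)
PS = (1/2) * 13/6 * 13 = 169/12

169/12


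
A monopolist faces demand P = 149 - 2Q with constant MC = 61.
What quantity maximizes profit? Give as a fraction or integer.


TR = P*Q = (149 - 2Q)Q = 149Q - 2Q^2
MR = dTR/dQ = 149 - 4Q
Set MR = MC:
149 - 4Q = 61
88 = 4Q
Q* = 88/4 = 22

22


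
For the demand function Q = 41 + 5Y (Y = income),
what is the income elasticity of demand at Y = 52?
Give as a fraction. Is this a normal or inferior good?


dQ/dY = 5
At Y = 52: Q = 41 + 5*52 = 301
Ey = (dQ/dY)(Y/Q) = 5 * 52 / 301 = 260/301
Since Ey > 0, this is a normal good.

260/301 (normal good)


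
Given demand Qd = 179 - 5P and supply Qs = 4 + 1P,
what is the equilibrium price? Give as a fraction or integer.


At equilibrium, Qd = Qs.
179 - 5P = 4 + 1P
179 - 4 = 5P + 1P
175 = 6P
P* = 175/6 = 175/6

175/6


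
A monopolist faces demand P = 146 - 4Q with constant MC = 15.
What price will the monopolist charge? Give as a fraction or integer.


MR = 146 - 8Q
Set MR = MC: 146 - 8Q = 15
Q* = 131/8
Substitute into demand:
P* = 146 - 4*131/8 = 161/2

161/2


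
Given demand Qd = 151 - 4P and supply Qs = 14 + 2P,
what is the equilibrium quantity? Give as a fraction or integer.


First find equilibrium price:
151 - 4P = 14 + 2P
P* = 137/6 = 137/6
Then substitute into demand:
Q* = 151 - 4 * 137/6 = 179/3

179/3


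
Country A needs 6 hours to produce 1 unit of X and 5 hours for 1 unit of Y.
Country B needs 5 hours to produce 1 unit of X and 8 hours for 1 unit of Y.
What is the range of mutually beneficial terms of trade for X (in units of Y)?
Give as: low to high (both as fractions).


Opportunity cost of X for Country A = hours_X / hours_Y = 6/5 = 6/5 units of Y
Opportunity cost of X for Country B = hours_X / hours_Y = 5/8 = 5/8 units of Y
Terms of trade must be between the two opportunity costs.
Range: 5/8 to 6/5

5/8 to 6/5


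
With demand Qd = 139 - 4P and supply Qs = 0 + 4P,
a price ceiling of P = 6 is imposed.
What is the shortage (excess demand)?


At P = 6:
Qd = 139 - 4*6 = 115
Qs = 0 + 4*6 = 24
Shortage = Qd - Qs = 115 - 24 = 91

91


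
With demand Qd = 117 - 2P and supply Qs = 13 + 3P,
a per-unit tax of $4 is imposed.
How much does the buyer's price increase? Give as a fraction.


With a per-unit tax, the buyer's price increase depends on relative slopes.
Supply slope: d = 3, Demand slope: b = 2
Buyer's price increase = d * tax / (b + d)
= 3 * 4 / (2 + 3)
= 12 / 5 = 12/5

12/5


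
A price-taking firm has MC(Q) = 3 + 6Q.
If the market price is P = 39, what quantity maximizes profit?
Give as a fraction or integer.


In perfect competition, profit is maximized where P = MC.
39 = 3 + 6Q
36 = 6Q
Q* = 36/6 = 6

6


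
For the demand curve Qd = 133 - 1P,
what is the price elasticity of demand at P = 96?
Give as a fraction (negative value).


dQ/dP = -1
At P = 96: Q = 133 - 1*96 = 37
E = (dQ/dP)(P/Q) = (-1)(96/37) = -96/37

-96/37


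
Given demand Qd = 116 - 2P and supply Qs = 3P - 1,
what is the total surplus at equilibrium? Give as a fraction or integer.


Find equilibrium: 116 - 2P = 3P - 1
116 + 1 = 5P
P* = 117/5 = 117/5
Q* = 3*117/5 - 1 = 346/5
Inverse demand: P = 58 - Q/2, so P_max = 58
Inverse supply: P = 1/3 + Q/3, so P_min = 1/3
CS = (1/2) * 346/5 * (58 - 117/5) = 29929/25
PS = (1/2) * 346/5 * (117/5 - 1/3) = 59858/75
TS = CS + PS = 29929/25 + 59858/75 = 29929/15

29929/15


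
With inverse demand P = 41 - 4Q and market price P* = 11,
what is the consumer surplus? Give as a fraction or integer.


Maximum willingness to pay (at Q=0): P_max = 41
Quantity demanded at P* = 11:
Q* = (41 - 11)/4 = 15/2
CS = (1/2) * Q* * (P_max - P*)
CS = (1/2) * 15/2 * (41 - 11)
CS = (1/2) * 15/2 * 30 = 225/2

225/2


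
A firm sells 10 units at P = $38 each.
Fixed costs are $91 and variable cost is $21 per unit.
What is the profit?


Total Revenue = P * Q = 38 * 10 = $380
Total Cost = FC + VC*Q = 91 + 21*10 = $301
Profit = TR - TC = 380 - 301 = $79

$79


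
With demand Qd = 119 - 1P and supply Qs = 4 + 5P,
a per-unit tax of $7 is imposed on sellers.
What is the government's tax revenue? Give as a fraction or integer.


With tax on sellers, new supply: Qs' = 4 + 5(P - 7)
= 5P - 31
New equilibrium quantity:
Q_new = 94
Tax revenue = tax * Q_new = 7 * 94 = 658

658


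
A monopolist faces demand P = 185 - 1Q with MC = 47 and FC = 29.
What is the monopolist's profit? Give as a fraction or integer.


MR = MC: 185 - 2Q = 47
Q* = 69
P* = 185 - 1*69 = 116
Profit = (P* - MC)*Q* - FC
= (116 - 47)*69 - 29
= 69*69 - 29
= 4761 - 29 = 4732

4732


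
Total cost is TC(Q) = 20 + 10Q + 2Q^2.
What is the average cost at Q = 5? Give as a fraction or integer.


TC(5) = 20 + 10*5 + 2*5^2
TC(5) = 20 + 50 + 50 = 120
AC = TC/Q = 120/5 = 24

24


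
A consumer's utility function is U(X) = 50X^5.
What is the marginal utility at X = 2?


MU = dU/dX = 50*5*X^(5-1)
MU = 250*X^4
At X = 2:
MU = 250 * 2^4
MU = 250 * 16 = 4000

4000


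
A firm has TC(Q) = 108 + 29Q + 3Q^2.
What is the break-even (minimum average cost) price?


AC(Q) = 108/Q + 29 + 3Q
To minimize: dAC/dQ = -108/Q^2 + 3 = 0
Q^2 = 108/3 = 36
Q* = 6
Min AC = 108/6 + 29 + 3*6
Min AC = 18 + 29 + 18 = 65

65


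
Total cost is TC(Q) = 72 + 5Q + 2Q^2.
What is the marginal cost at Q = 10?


MC = dTC/dQ = 5 + 2*2*Q
At Q = 10:
MC = 5 + 4*10
MC = 5 + 40 = 45

45


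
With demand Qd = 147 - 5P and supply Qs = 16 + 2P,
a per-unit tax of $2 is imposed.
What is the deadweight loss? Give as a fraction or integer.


Pre-tax equilibrium quantity: Q* = 374/7
Post-tax equilibrium quantity: Q_tax = 354/7
Reduction in quantity: Q* - Q_tax = 20/7
DWL = (1/2) * tax * (Q* - Q_tax)
DWL = (1/2) * 2 * 20/7 = 20/7

20/7


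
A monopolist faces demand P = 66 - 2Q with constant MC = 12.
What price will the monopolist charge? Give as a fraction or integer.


MR = 66 - 4Q
Set MR = MC: 66 - 4Q = 12
Q* = 27/2
Substitute into demand:
P* = 66 - 2*27/2 = 39

39


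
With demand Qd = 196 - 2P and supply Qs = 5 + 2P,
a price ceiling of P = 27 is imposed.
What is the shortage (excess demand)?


At P = 27:
Qd = 196 - 2*27 = 142
Qs = 5 + 2*27 = 59
Shortage = Qd - Qs = 142 - 59 = 83

83


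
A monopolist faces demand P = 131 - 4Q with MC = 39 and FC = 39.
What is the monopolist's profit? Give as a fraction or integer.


MR = MC: 131 - 8Q = 39
Q* = 23/2
P* = 131 - 4*23/2 = 85
Profit = (P* - MC)*Q* - FC
= (85 - 39)*23/2 - 39
= 46*23/2 - 39
= 529 - 39 = 490

490


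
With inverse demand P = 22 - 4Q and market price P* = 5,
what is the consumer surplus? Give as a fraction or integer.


Maximum willingness to pay (at Q=0): P_max = 22
Quantity demanded at P* = 5:
Q* = (22 - 5)/4 = 17/4
CS = (1/2) * Q* * (P_max - P*)
CS = (1/2) * 17/4 * (22 - 5)
CS = (1/2) * 17/4 * 17 = 289/8

289/8


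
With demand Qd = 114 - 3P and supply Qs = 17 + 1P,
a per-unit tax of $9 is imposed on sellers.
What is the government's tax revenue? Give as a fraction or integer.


With tax on sellers, new supply: Qs' = 17 + 1(P - 9)
= 8 + 1P
New equilibrium quantity:
Q_new = 69/2
Tax revenue = tax * Q_new = 9 * 69/2 = 621/2

621/2


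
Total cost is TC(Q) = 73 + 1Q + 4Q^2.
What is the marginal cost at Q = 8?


MC = dTC/dQ = 1 + 2*4*Q
At Q = 8:
MC = 1 + 8*8
MC = 1 + 64 = 65

65


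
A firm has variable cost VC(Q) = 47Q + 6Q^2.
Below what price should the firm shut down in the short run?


AVC(Q) = VC(Q)/Q = 47 + 6Q
AVC is increasing in Q, so minimum AVC is at Q -> 0+.
Min AVC = 47
The firm should shut down if P < 47.

47


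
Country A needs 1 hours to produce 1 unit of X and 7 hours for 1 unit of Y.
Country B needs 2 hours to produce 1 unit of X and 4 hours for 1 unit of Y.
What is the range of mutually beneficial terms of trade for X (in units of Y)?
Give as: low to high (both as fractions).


Opportunity cost of X for Country A = hours_X / hours_Y = 1/7 = 1/7 units of Y
Opportunity cost of X for Country B = hours_X / hours_Y = 2/4 = 1/2 units of Y
Terms of trade must be between the two opportunity costs.
Range: 1/7 to 1/2

1/7 to 1/2


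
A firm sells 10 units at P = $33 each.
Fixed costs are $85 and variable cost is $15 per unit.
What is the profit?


Total Revenue = P * Q = 33 * 10 = $330
Total Cost = FC + VC*Q = 85 + 15*10 = $235
Profit = TR - TC = 330 - 235 = $95

$95


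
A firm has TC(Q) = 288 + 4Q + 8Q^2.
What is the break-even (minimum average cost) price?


AC(Q) = 288/Q + 4 + 8Q
To minimize: dAC/dQ = -288/Q^2 + 8 = 0
Q^2 = 288/8 = 36
Q* = 6
Min AC = 288/6 + 4 + 8*6
Min AC = 48 + 4 + 48 = 100

100


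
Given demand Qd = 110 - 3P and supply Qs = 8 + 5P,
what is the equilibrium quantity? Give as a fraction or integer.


First find equilibrium price:
110 - 3P = 8 + 5P
P* = 102/8 = 51/4
Then substitute into demand:
Q* = 110 - 3 * 51/4 = 287/4

287/4


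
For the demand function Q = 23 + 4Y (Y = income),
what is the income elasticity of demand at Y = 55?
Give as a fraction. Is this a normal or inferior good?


dQ/dY = 4
At Y = 55: Q = 23 + 4*55 = 243
Ey = (dQ/dY)(Y/Q) = 4 * 55 / 243 = 220/243
Since Ey > 0, this is a normal good.

220/243 (normal good)


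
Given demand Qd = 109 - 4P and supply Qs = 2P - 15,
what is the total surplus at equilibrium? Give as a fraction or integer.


Find equilibrium: 109 - 4P = 2P - 15
109 + 15 = 6P
P* = 124/6 = 62/3
Q* = 2*62/3 - 15 = 79/3
Inverse demand: P = 109/4 - Q/4, so P_max = 109/4
Inverse supply: P = 15/2 + Q/2, so P_min = 15/2
CS = (1/2) * 79/3 * (109/4 - 62/3) = 6241/72
PS = (1/2) * 79/3 * (62/3 - 15/2) = 6241/36
TS = CS + PS = 6241/72 + 6241/36 = 6241/24

6241/24


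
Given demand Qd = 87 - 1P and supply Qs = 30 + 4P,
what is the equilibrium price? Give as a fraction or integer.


At equilibrium, Qd = Qs.
87 - 1P = 30 + 4P
87 - 30 = 1P + 4P
57 = 5P
P* = 57/5 = 57/5

57/5


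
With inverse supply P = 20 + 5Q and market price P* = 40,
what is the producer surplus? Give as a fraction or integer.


Minimum supply price (at Q=0): P_min = 20
Quantity supplied at P* = 40:
Q* = (40 - 20)/5 = 4
PS = (1/2) * Q* * (P* - P_min)
PS = (1/2) * 4 * (40 - 20)
PS = (1/2) * 4 * 20 = 40

40


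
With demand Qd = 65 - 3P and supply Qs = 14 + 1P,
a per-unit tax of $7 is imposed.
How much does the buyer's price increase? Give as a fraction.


With a per-unit tax, the buyer's price increase depends on relative slopes.
Supply slope: d = 1, Demand slope: b = 3
Buyer's price increase = d * tax / (b + d)
= 1 * 7 / (3 + 1)
= 7 / 4 = 7/4

7/4


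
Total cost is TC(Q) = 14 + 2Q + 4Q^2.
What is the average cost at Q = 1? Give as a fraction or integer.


TC(1) = 14 + 2*1 + 4*1^2
TC(1) = 14 + 2 + 4 = 20
AC = TC/Q = 20/1 = 20

20


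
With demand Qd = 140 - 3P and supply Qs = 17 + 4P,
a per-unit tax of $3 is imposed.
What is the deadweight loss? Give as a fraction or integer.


Pre-tax equilibrium quantity: Q* = 611/7
Post-tax equilibrium quantity: Q_tax = 575/7
Reduction in quantity: Q* - Q_tax = 36/7
DWL = (1/2) * tax * (Q* - Q_tax)
DWL = (1/2) * 3 * 36/7 = 54/7

54/7


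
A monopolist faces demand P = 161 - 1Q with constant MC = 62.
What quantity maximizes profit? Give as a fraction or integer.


TR = P*Q = (161 - 1Q)Q = 161Q - 1Q^2
MR = dTR/dQ = 161 - 2Q
Set MR = MC:
161 - 2Q = 62
99 = 2Q
Q* = 99/2 = 99/2

99/2


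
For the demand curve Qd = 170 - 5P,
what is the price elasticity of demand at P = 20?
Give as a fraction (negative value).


dQ/dP = -5
At P = 20: Q = 170 - 5*20 = 70
E = (dQ/dP)(P/Q) = (-5)(20/70) = -10/7

-10/7


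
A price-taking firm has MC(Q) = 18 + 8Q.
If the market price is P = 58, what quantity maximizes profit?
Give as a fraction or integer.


In perfect competition, profit is maximized where P = MC.
58 = 18 + 8Q
40 = 8Q
Q* = 40/8 = 5

5


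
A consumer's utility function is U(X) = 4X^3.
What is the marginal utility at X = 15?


MU = dU/dX = 4*3*X^(3-1)
MU = 12*X^2
At X = 15:
MU = 12 * 15^2
MU = 12 * 225 = 2700

2700


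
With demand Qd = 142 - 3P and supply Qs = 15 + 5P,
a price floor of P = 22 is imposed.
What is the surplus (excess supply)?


At P = 22:
Qd = 142 - 3*22 = 76
Qs = 15 + 5*22 = 125
Surplus = Qs - Qd = 125 - 76 = 49

49


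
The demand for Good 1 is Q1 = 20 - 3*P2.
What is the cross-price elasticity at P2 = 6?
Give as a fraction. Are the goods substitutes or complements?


dQ1/dP2 = -3
At P2 = 6: Q1 = 20 - 3*6 = 2
Exy = (dQ1/dP2)(P2/Q1) = -3 * 6 / 2 = -9
Since Exy < 0, the goods are complements.

-9 (complements)


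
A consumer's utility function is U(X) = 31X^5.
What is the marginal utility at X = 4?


MU = dU/dX = 31*5*X^(5-1)
MU = 155*X^4
At X = 4:
MU = 155 * 4^4
MU = 155 * 256 = 39680

39680


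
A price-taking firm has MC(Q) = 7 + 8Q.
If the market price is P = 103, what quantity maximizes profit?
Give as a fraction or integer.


In perfect competition, profit is maximized where P = MC.
103 = 7 + 8Q
96 = 8Q
Q* = 96/8 = 12

12


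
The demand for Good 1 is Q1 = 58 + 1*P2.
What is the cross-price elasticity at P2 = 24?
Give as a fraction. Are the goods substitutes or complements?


dQ1/dP2 = 1
At P2 = 24: Q1 = 58 + 1*24 = 82
Exy = (dQ1/dP2)(P2/Q1) = 1 * 24 / 82 = 12/41
Since Exy > 0, the goods are substitutes.

12/41 (substitutes)


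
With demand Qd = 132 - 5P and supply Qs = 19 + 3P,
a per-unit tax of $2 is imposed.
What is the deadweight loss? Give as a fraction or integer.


Pre-tax equilibrium quantity: Q* = 491/8
Post-tax equilibrium quantity: Q_tax = 461/8
Reduction in quantity: Q* - Q_tax = 15/4
DWL = (1/2) * tax * (Q* - Q_tax)
DWL = (1/2) * 2 * 15/4 = 15/4

15/4


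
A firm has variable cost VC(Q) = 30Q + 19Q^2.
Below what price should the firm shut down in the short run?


AVC(Q) = VC(Q)/Q = 30 + 19Q
AVC is increasing in Q, so minimum AVC is at Q -> 0+.
Min AVC = 30
The firm should shut down if P < 30.

30


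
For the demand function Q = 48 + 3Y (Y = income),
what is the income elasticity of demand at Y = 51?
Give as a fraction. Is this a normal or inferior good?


dQ/dY = 3
At Y = 51: Q = 48 + 3*51 = 201
Ey = (dQ/dY)(Y/Q) = 3 * 51 / 201 = 51/67
Since Ey > 0, this is a normal good.

51/67 (normal good)


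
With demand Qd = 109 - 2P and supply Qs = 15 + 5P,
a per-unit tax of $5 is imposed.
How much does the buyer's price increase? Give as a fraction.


With a per-unit tax, the buyer's price increase depends on relative slopes.
Supply slope: d = 5, Demand slope: b = 2
Buyer's price increase = d * tax / (b + d)
= 5 * 5 / (2 + 5)
= 25 / 7 = 25/7

25/7


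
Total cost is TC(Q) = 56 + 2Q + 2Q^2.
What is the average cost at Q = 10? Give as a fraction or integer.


TC(10) = 56 + 2*10 + 2*10^2
TC(10) = 56 + 20 + 200 = 276
AC = TC/Q = 276/10 = 138/5

138/5


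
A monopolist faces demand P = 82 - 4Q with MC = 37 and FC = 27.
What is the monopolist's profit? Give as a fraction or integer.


MR = MC: 82 - 8Q = 37
Q* = 45/8
P* = 82 - 4*45/8 = 119/2
Profit = (P* - MC)*Q* - FC
= (119/2 - 37)*45/8 - 27
= 45/2*45/8 - 27
= 2025/16 - 27 = 1593/16

1593/16


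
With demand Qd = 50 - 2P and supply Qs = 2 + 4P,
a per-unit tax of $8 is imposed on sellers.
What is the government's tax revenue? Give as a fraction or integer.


With tax on sellers, new supply: Qs' = 2 + 4(P - 8)
= 4P - 30
New equilibrium quantity:
Q_new = 70/3
Tax revenue = tax * Q_new = 8 * 70/3 = 560/3

560/3


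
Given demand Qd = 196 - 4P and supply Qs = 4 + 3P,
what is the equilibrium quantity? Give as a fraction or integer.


First find equilibrium price:
196 - 4P = 4 + 3P
P* = 192/7 = 192/7
Then substitute into demand:
Q* = 196 - 4 * 192/7 = 604/7

604/7


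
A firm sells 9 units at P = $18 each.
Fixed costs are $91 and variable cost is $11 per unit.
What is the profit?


Total Revenue = P * Q = 18 * 9 = $162
Total Cost = FC + VC*Q = 91 + 11*9 = $190
Profit = TR - TC = 162 - 190 = $-28

$-28


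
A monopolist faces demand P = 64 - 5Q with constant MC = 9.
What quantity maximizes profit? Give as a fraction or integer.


TR = P*Q = (64 - 5Q)Q = 64Q - 5Q^2
MR = dTR/dQ = 64 - 10Q
Set MR = MC:
64 - 10Q = 9
55 = 10Q
Q* = 55/10 = 11/2

11/2


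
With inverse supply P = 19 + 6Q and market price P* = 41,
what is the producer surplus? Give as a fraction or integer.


Minimum supply price (at Q=0): P_min = 19
Quantity supplied at P* = 41:
Q* = (41 - 19)/6 = 11/3
PS = (1/2) * Q* * (P* - P_min)
PS = (1/2) * 11/3 * (41 - 19)
PS = (1/2) * 11/3 * 22 = 121/3

121/3


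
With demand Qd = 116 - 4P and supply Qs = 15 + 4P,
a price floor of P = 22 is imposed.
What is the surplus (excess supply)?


At P = 22:
Qd = 116 - 4*22 = 28
Qs = 15 + 4*22 = 103
Surplus = Qs - Qd = 103 - 28 = 75

75


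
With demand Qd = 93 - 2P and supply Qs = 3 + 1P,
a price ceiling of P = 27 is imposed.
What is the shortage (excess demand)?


At P = 27:
Qd = 93 - 2*27 = 39
Qs = 3 + 1*27 = 30
Shortage = Qd - Qs = 39 - 30 = 9

9


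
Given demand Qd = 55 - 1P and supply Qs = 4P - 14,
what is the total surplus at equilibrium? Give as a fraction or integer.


Find equilibrium: 55 - 1P = 4P - 14
55 + 14 = 5P
P* = 69/5 = 69/5
Q* = 4*69/5 - 14 = 206/5
Inverse demand: P = 55 - Q/1, so P_max = 55
Inverse supply: P = 7/2 + Q/4, so P_min = 7/2
CS = (1/2) * 206/5 * (55 - 69/5) = 21218/25
PS = (1/2) * 206/5 * (69/5 - 7/2) = 10609/50
TS = CS + PS = 21218/25 + 10609/50 = 10609/10

10609/10


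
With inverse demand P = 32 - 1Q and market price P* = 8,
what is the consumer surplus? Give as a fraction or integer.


Maximum willingness to pay (at Q=0): P_max = 32
Quantity demanded at P* = 8:
Q* = (32 - 8)/1 = 24
CS = (1/2) * Q* * (P_max - P*)
CS = (1/2) * 24 * (32 - 8)
CS = (1/2) * 24 * 24 = 288

288


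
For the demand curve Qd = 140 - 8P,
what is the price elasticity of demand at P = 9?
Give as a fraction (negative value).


dQ/dP = -8
At P = 9: Q = 140 - 8*9 = 68
E = (dQ/dP)(P/Q) = (-8)(9/68) = -18/17

-18/17


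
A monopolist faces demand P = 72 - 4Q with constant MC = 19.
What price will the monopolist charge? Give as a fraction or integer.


MR = 72 - 8Q
Set MR = MC: 72 - 8Q = 19
Q* = 53/8
Substitute into demand:
P* = 72 - 4*53/8 = 91/2

91/2


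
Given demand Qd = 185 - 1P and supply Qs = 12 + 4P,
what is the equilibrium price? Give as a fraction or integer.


At equilibrium, Qd = Qs.
185 - 1P = 12 + 4P
185 - 12 = 1P + 4P
173 = 5P
P* = 173/5 = 173/5

173/5


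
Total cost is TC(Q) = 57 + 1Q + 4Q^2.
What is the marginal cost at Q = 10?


MC = dTC/dQ = 1 + 2*4*Q
At Q = 10:
MC = 1 + 8*10
MC = 1 + 80 = 81

81


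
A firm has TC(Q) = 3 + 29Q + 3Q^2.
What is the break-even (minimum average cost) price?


AC(Q) = 3/Q + 29 + 3Q
To minimize: dAC/dQ = -3/Q^2 + 3 = 0
Q^2 = 3/3 = 1
Q* = 1
Min AC = 3/1 + 29 + 3*1
Min AC = 3 + 29 + 3 = 35

35


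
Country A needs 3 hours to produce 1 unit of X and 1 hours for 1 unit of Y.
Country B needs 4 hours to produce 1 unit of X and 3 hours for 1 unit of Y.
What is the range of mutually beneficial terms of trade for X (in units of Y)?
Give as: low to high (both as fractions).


Opportunity cost of X for Country A = hours_X / hours_Y = 3/1 = 3 units of Y
Opportunity cost of X for Country B = hours_X / hours_Y = 4/3 = 4/3 units of Y
Terms of trade must be between the two opportunity costs.
Range: 4/3 to 3

4/3 to 3


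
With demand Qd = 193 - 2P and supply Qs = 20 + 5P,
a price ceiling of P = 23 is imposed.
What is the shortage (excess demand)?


At P = 23:
Qd = 193 - 2*23 = 147
Qs = 20 + 5*23 = 135
Shortage = Qd - Qs = 147 - 135 = 12

12


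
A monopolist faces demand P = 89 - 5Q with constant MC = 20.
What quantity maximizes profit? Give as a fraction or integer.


TR = P*Q = (89 - 5Q)Q = 89Q - 5Q^2
MR = dTR/dQ = 89 - 10Q
Set MR = MC:
89 - 10Q = 20
69 = 10Q
Q* = 69/10 = 69/10

69/10


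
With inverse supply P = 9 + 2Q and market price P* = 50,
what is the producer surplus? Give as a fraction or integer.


Minimum supply price (at Q=0): P_min = 9
Quantity supplied at P* = 50:
Q* = (50 - 9)/2 = 41/2
PS = (1/2) * Q* * (P* - P_min)
PS = (1/2) * 41/2 * (50 - 9)
PS = (1/2) * 41/2 * 41 = 1681/4

1681/4


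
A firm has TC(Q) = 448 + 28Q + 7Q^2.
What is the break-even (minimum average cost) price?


AC(Q) = 448/Q + 28 + 7Q
To minimize: dAC/dQ = -448/Q^2 + 7 = 0
Q^2 = 448/7 = 64
Q* = 8
Min AC = 448/8 + 28 + 7*8
Min AC = 56 + 28 + 56 = 140

140


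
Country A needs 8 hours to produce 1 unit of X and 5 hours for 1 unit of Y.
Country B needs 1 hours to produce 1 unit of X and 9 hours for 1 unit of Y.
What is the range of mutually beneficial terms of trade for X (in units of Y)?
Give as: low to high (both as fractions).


Opportunity cost of X for Country A = hours_X / hours_Y = 8/5 = 8/5 units of Y
Opportunity cost of X for Country B = hours_X / hours_Y = 1/9 = 1/9 units of Y
Terms of trade must be between the two opportunity costs.
Range: 1/9 to 8/5

1/9 to 8/5


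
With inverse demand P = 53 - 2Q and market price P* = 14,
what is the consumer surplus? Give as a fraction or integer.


Maximum willingness to pay (at Q=0): P_max = 53
Quantity demanded at P* = 14:
Q* = (53 - 14)/2 = 39/2
CS = (1/2) * Q* * (P_max - P*)
CS = (1/2) * 39/2 * (53 - 14)
CS = (1/2) * 39/2 * 39 = 1521/4

1521/4


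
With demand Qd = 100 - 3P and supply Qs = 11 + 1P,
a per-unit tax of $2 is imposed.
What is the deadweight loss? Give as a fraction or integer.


Pre-tax equilibrium quantity: Q* = 133/4
Post-tax equilibrium quantity: Q_tax = 127/4
Reduction in quantity: Q* - Q_tax = 3/2
DWL = (1/2) * tax * (Q* - Q_tax)
DWL = (1/2) * 2 * 3/2 = 3/2

3/2


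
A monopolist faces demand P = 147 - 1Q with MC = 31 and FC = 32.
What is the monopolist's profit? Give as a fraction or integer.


MR = MC: 147 - 2Q = 31
Q* = 58
P* = 147 - 1*58 = 89
Profit = (P* - MC)*Q* - FC
= (89 - 31)*58 - 32
= 58*58 - 32
= 3364 - 32 = 3332

3332


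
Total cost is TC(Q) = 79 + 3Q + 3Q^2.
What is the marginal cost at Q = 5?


MC = dTC/dQ = 3 + 2*3*Q
At Q = 5:
MC = 3 + 6*5
MC = 3 + 30 = 33

33


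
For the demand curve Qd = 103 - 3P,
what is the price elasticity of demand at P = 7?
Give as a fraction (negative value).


dQ/dP = -3
At P = 7: Q = 103 - 3*7 = 82
E = (dQ/dP)(P/Q) = (-3)(7/82) = -21/82

-21/82


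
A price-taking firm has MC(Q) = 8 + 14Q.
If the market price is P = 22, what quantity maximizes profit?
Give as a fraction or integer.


In perfect competition, profit is maximized where P = MC.
22 = 8 + 14Q
14 = 14Q
Q* = 14/14 = 1

1


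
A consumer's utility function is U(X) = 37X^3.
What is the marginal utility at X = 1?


MU = dU/dX = 37*3*X^(3-1)
MU = 111*X^2
At X = 1:
MU = 111 * 1^2
MU = 111 * 1 = 111

111


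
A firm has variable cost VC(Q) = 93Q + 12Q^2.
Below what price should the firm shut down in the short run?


AVC(Q) = VC(Q)/Q = 93 + 12Q
AVC is increasing in Q, so minimum AVC is at Q -> 0+.
Min AVC = 93
The firm should shut down if P < 93.

93


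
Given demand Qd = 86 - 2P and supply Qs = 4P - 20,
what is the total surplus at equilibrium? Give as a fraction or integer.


Find equilibrium: 86 - 2P = 4P - 20
86 + 20 = 6P
P* = 106/6 = 53/3
Q* = 4*53/3 - 20 = 152/3
Inverse demand: P = 43 - Q/2, so P_max = 43
Inverse supply: P = 5 + Q/4, so P_min = 5
CS = (1/2) * 152/3 * (43 - 53/3) = 5776/9
PS = (1/2) * 152/3 * (53/3 - 5) = 2888/9
TS = CS + PS = 5776/9 + 2888/9 = 2888/3

2888/3


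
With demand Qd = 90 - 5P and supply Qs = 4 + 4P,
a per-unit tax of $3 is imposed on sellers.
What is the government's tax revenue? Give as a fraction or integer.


With tax on sellers, new supply: Qs' = 4 + 4(P - 3)
= 4P - 8
New equilibrium quantity:
Q_new = 320/9
Tax revenue = tax * Q_new = 3 * 320/9 = 320/3

320/3


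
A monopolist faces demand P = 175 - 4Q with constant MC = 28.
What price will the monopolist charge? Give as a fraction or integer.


MR = 175 - 8Q
Set MR = MC: 175 - 8Q = 28
Q* = 147/8
Substitute into demand:
P* = 175 - 4*147/8 = 203/2

203/2


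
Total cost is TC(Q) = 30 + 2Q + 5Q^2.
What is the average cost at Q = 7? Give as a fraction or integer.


TC(7) = 30 + 2*7 + 5*7^2
TC(7) = 30 + 14 + 245 = 289
AC = TC/Q = 289/7 = 289/7

289/7


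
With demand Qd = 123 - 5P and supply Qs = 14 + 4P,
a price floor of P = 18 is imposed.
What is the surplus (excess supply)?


At P = 18:
Qd = 123 - 5*18 = 33
Qs = 14 + 4*18 = 86
Surplus = Qs - Qd = 86 - 33 = 53

53


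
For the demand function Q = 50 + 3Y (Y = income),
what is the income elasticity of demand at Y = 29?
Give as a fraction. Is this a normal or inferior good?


dQ/dY = 3
At Y = 29: Q = 50 + 3*29 = 137
Ey = (dQ/dY)(Y/Q) = 3 * 29 / 137 = 87/137
Since Ey > 0, this is a normal good.

87/137 (normal good)


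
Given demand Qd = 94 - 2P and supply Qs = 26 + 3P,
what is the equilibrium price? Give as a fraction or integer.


At equilibrium, Qd = Qs.
94 - 2P = 26 + 3P
94 - 26 = 2P + 3P
68 = 5P
P* = 68/5 = 68/5

68/5


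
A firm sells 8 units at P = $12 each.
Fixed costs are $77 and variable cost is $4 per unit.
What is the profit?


Total Revenue = P * Q = 12 * 8 = $96
Total Cost = FC + VC*Q = 77 + 4*8 = $109
Profit = TR - TC = 96 - 109 = $-13

$-13


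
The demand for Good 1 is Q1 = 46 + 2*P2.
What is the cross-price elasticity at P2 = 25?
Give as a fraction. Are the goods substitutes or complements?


dQ1/dP2 = 2
At P2 = 25: Q1 = 46 + 2*25 = 96
Exy = (dQ1/dP2)(P2/Q1) = 2 * 25 / 96 = 25/48
Since Exy > 0, the goods are substitutes.

25/48 (substitutes)


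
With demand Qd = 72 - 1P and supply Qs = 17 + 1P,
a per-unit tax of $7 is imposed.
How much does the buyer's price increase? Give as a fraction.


With a per-unit tax, the buyer's price increase depends on relative slopes.
Supply slope: d = 1, Demand slope: b = 1
Buyer's price increase = d * tax / (b + d)
= 1 * 7 / (1 + 1)
= 7 / 2 = 7/2

7/2


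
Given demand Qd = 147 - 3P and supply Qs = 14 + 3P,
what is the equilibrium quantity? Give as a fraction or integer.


First find equilibrium price:
147 - 3P = 14 + 3P
P* = 133/6 = 133/6
Then substitute into demand:
Q* = 147 - 3 * 133/6 = 161/2

161/2


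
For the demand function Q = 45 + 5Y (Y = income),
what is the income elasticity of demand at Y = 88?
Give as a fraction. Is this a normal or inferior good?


dQ/dY = 5
At Y = 88: Q = 45 + 5*88 = 485
Ey = (dQ/dY)(Y/Q) = 5 * 88 / 485 = 88/97
Since Ey > 0, this is a normal good.

88/97 (normal good)


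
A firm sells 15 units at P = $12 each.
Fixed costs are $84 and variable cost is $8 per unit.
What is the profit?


Total Revenue = P * Q = 12 * 15 = $180
Total Cost = FC + VC*Q = 84 + 8*15 = $204
Profit = TR - TC = 180 - 204 = $-24

$-24


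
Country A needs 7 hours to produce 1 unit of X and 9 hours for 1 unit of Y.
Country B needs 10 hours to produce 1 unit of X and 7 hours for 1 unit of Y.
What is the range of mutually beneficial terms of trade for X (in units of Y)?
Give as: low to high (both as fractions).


Opportunity cost of X for Country A = hours_X / hours_Y = 7/9 = 7/9 units of Y
Opportunity cost of X for Country B = hours_X / hours_Y = 10/7 = 10/7 units of Y
Terms of trade must be between the two opportunity costs.
Range: 7/9 to 10/7

7/9 to 10/7


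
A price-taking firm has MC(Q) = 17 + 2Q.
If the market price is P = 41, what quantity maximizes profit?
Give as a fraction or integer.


In perfect competition, profit is maximized where P = MC.
41 = 17 + 2Q
24 = 2Q
Q* = 24/2 = 12

12
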